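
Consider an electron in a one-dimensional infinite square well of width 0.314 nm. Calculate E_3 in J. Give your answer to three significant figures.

For an infinite well E_n = n²h²/(8m_eL²), so E_1 = h²/(8m_eL²) = (6.626×10^-34)²/(8·9.109×10^-31·(3.14×10^-10 m)²) = 6.111×10^-19 J.
Then E_3 = 3²·E_1 = 9·6.111×10^-19 J = 5.50×10^-18 J.

E_3 = 5.50×10^-18 J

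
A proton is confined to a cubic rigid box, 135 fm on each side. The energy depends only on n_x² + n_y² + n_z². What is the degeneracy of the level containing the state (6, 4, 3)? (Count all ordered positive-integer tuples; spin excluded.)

The level has n_x² + n_y² + n_z² = 61. The ordered positive-integer solutions are (3, 4, 6), (3, 6, 4), (4, 3, 6), (4, 6, 3), (6, 3, 4), (6, 4, 3).
That gives 6 states.

degeneracy = 6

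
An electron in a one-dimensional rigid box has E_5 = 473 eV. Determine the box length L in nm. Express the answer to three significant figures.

L = 0.141 nm

From E_n = n²h²/(8m_eL²), L = n·h/√(8m_eE_n).
E_5 = 473 eV = 7.577×10^-17 J, so L = 5·6.626×10^-34/√(8·9.109×10^-31·7.577×10^-17) = 1.41×10^-10 m = 0.141 nm.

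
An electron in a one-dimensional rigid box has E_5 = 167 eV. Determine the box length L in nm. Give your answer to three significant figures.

L = 0.237 nm

From E_n = n²h²/(8m_eL²), L = n·h/√(8m_eE_n).
E_5 = 167 eV = 2.675×10^-17 J, so L = 5·6.626×10^-34/√(8·9.109×10^-31·2.675×10^-17) = 2.37×10^-10 m = 0.237 nm.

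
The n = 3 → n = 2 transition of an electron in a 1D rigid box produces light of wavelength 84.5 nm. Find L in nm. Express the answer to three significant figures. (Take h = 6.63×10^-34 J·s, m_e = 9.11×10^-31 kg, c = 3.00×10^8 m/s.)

L = 0.358 nm

The photon carries ΔE = hc/λ = 6.63×10^-34·3.00×10^8/8.45×10^-8 m = 2.354×10^-18 J.
Since ΔE = (3² − 2²)E_1, E_1 = 4.708×10^-19 J, and L = h/√(8m_eE_1) = 3.58×10^-10 m = 0.358 nm.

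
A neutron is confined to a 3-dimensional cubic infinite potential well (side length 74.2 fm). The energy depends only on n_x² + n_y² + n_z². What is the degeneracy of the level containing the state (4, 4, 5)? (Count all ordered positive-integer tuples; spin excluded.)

degeneracy = 6

The level has n_x² + n_y² + n_z² = 57. The ordered positive-integer solutions are (2, 2, 7), (2, 7, 2), (4, 4, 5), (4, 5, 4), (5, 4, 4), (7, 2, 2).
That gives 6 states.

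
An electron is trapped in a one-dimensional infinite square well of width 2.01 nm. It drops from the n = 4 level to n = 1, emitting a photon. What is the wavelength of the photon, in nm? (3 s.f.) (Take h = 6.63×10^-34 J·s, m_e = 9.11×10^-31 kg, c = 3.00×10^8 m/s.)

E_1 = h²/(8m_eL²) = 1.493×10^-20 J, so ΔE = (4² − 1²)E_1 = 2.239×10^-19 J.
λ = hc/ΔE = (6.63×10^-34·3.00×10^8)/2.239×10^-19 = 8.88×10^-7 m = 888 nm.

λ = 888 nm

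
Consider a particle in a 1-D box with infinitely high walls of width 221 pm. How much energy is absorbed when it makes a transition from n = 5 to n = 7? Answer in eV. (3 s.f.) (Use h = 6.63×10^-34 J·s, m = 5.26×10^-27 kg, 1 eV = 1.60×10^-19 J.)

|ΔE| = 0.0321 eV

E_1 = h²/(8mL²) = 2.139×10^-22 J.
|ΔE| = |5² − 7²|·E_1 = 24·2.139×10^-22 J = 5.134×10^-21 J = 0.0321 eV.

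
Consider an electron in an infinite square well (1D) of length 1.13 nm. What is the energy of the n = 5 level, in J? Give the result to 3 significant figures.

For an infinite well E_n = n²h²/(8m_eL²), so E_1 = h²/(8m_eL²) = (6.626×10^-34)²/(8·9.109×10^-31·(1.13×10^-9 m)²) = 4.718×10^-20 J.
Then E_5 = 5²·E_1 = 25·4.718×10^-20 J = 1.18×10^-18 J.

E_5 = 1.18×10^-18 J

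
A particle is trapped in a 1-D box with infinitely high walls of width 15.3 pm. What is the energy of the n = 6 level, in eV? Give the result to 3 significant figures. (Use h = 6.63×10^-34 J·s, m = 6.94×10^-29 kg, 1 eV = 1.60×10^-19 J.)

For an infinite well E_n = n²h²/(8mL²), so E_1 = h²/(8mL²) = (6.63×10^-34)²/(8·6.94×10^-29·(1.53×10^-11 m)²) = 3.382×10^-18 J.
Then E_6 = 6²·E_1 = 36·3.382×10^-18 J = 1.218×10^-16 J.
Converting, E_6 = 1.218×10^-16 J / (1.60×10^-19 J/eV) = 761 eV.

E_6 = 761 eV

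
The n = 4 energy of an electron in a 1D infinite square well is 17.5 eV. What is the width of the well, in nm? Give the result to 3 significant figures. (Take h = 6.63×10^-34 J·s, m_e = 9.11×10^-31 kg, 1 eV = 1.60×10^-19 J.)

From E_n = n²h²/(8m_eL²), L = n·h/√(8m_eE_n).
E_4 = 17.5 eV = 2.800×10^-18 J, so L = 4·6.63×10^-34/√(8·9.11×10^-31·2.800×10^-18) = 5.87×10^-10 m = 0.587 nm.

L = 0.587 nm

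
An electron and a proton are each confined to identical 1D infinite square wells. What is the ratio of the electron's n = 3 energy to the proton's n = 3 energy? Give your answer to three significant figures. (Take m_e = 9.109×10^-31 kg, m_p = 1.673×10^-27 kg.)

1.84×10^3

E_n ∝ 1/m at fixed n and L, so the ratio is m_p/m_e = 1.673×10^-27/9.109×10^-31 = 1.84×10^3.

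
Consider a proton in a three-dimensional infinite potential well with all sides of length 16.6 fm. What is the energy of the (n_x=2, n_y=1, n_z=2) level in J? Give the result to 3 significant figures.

For a 3D rectangular well E = (h²/8m_p)·Σ n_i²/L_i² = (6.626×10^-34)²/(8·1.673×10^-27) · [2²/(16.6 fm)² + 1²/(16.6 fm)² + 2²/(16.6 fm)²].
Evaluating gives E = 1.07×10^-12 J.

E = 1.07×10^-12 J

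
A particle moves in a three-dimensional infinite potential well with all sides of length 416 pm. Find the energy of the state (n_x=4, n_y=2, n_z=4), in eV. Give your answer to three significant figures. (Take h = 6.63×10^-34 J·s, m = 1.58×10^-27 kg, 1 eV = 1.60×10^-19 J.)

For a 3D rectangular well E = (h²/8m)·Σ n_i²/L_i² = (6.63×10^-34)²/(8·1.58×10^-27) · [4²/(416 pm)² + 2²/(416 pm)² + 4²/(416 pm)²].
Evaluating gives E = 7.234×10^-21 J = 0.0452 eV.

E = 0.0452 eV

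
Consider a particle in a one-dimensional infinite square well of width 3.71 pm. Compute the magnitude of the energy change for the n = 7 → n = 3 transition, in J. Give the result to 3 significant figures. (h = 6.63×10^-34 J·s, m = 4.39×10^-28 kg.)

E_1 = h²/(8mL²) = 9.093×10^-18 J.
|ΔE| = |7² − 3²|·E_1 = 40·9.093×10^-18 J = 3.64×10^-16 J.

|ΔE| = 3.64×10^-16 J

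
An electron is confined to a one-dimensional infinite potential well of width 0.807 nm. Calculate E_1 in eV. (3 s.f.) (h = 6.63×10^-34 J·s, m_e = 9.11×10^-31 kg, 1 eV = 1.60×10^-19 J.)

E_1 = 0.579 eV

For an infinite well E_n = n²h²/(8m_eL²), so E_1 = h²/(8m_eL²) = (6.63×10^-34)²/(8·9.11×10^-31·(8.07×10^-10 m)²) = 9.261×10^-20 J.
Converting, E_1 = 9.261×10^-20 J / (1.60×10^-19 J/eV) = 0.579 eV.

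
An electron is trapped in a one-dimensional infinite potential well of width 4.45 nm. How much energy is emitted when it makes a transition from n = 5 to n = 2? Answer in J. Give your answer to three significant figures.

|ΔE| = 6.39×10^-20 J

E_1 = h²/(8m_eL²) = 3.042×10^-21 J.
|ΔE| = |5² − 2²|·E_1 = 21·3.042×10^-21 J = 6.39×10^-20 J.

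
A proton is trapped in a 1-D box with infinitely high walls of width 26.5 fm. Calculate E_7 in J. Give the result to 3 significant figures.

For an infinite well E_n = n²h²/(8m_pL²), so E_1 = h²/(8m_pL²) = (6.626×10^-34)²/(8·1.673×10^-27·(2.65×10^-14 m)²) = 4.671×10^-14 J.
Then E_7 = 7²·E_1 = 49·4.671×10^-14 J = 2.29×10^-12 J.

E_7 = 2.29×10^-12 J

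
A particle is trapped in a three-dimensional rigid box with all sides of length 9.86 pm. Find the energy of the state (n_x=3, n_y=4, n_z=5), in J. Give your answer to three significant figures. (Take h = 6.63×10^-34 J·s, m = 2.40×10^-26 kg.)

For a 3D rectangular well E = (h²/8m)·Σ n_i²/L_i² = (6.63×10^-34)²/(8·2.40×10^-26) · [3²/(9.86 pm)² + 4²/(9.86 pm)² + 5²/(9.86 pm)²].
Evaluating gives E = 1.18×10^-18 J.

E = 1.18×10^-18 J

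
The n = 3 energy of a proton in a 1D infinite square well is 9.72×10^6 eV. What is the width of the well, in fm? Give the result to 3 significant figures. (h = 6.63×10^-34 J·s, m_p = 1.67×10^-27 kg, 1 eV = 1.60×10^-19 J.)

From E_n = n²h²/(8m_pL²), L = n·h/√(8m_pE_n).
E_3 = 9.72×10^6 eV = 1.555×10^-12 J, so L = 3·6.63×10^-34/√(8·1.67×10^-27·1.555×10^-12) = 1.38×10^-14 m = 13.8 fm.

L = 13.8 fm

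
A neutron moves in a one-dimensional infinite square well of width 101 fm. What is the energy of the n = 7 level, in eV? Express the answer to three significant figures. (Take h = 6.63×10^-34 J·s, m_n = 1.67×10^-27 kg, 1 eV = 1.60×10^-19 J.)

For an infinite well E_n = n²h²/(8m_nL²), so E_1 = h²/(8m_nL²) = (6.63×10^-34)²/(8·1.67×10^-27·(1.01×10^-13 m)²) = 3.225×10^-15 J.
Then E_7 = 7²·E_1 = 49·3.225×10^-15 J = 1.580×10^-13 J.
Converting, E_7 = 1.580×10^-13 J / (1.60×10^-19 J/eV) = 9.88×10^5 eV.

E_7 = 9.88×10^5 eV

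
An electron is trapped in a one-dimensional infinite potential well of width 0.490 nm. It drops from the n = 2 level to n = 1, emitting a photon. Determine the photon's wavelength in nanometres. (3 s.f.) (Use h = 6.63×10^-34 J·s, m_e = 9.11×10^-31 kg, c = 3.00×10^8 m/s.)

E_1 = h²/(8m_eL²) = 2.512×10^-19 J, so ΔE = (2² − 1²)E_1 = 7.536×10^-19 J.
λ = hc/ΔE = (6.63×10^-34·3.00×10^8)/7.536×10^-19 = 2.64×10^-7 m = 264 nm.

λ = 264 nm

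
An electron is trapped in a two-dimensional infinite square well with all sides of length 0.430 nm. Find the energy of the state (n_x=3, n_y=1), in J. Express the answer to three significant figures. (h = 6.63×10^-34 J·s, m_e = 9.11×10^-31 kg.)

E = 3.26×10^-18 J

For a 2D rectangular well E = (h²/8m_e)·Σ n_i²/L_i² = (6.63×10^-34)²/(8·9.11×10^-31) · [3²/(0.430 nm)² + 1²/(0.430 nm)²].
Evaluating gives E = 3.26×10^-18 J.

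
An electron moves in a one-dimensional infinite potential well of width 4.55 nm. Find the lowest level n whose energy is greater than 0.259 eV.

n = 4

E_1 = h²/(8m_eL²) = 2.910×10^-21 J = 0.01816 eV.
Need n² > 0.259/0.01816 = 14.26, i.e. n > 3.776.
The smallest integer satisfying this is n = 4.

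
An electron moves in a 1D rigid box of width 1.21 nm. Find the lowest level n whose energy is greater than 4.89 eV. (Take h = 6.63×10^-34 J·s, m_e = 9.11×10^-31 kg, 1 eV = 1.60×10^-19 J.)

n = 5

E_1 = h²/(8m_eL²) = 4.120×10^-20 J = 0.2575 eV.
Need n² > 4.89/0.2575 = 18.99, i.e. n > 4.358.
The smallest integer satisfying this is n = 5.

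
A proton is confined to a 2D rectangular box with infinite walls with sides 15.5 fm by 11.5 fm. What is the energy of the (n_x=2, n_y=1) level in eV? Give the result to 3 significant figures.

For a 2D rectangular well E = (h²/8m_p)·Σ n_i²/L_i² = (6.626×10^-34)²/(8·1.673×10^-27) · [2²/(15.5 fm)² + 1²/(11.5 fm)²].
Evaluating gives E = 7.942×10^-13 J = 4.96×10^6 eV.

E = 4.96×10^6 eV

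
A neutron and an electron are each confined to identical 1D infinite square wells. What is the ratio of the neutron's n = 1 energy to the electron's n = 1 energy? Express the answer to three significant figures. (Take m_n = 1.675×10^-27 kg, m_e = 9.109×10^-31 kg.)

E_n ∝ 1/m at fixed n and L, so the ratio is m_e/m_n = 9.109×10^-31/1.675×10^-27 = 5.44×10^-4.

5.44×10^-4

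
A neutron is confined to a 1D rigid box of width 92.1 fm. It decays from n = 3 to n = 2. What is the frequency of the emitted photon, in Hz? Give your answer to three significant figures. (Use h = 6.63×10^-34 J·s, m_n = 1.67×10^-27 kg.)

E_1 = h²/(8m_nL²) = 3.879×10^-15 J and ΔE = (3² − 2²)E_1 = 1.940×10^-14 J.
f = ΔE/h = 1.940×10^-14/6.63×10^-34 = 2.93×10^19 Hz.

f = 2.93×10^19 Hz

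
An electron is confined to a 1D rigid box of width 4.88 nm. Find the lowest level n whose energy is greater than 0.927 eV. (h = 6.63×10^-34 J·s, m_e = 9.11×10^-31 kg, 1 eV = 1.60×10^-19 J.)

n = 8

E_1 = h²/(8m_eL²) = 2.533×10^-21 J = 0.01583 eV.
Need n² > 0.927/0.01583 = 58.56, i.e. n > 7.652.
The smallest integer satisfying this is n = 8.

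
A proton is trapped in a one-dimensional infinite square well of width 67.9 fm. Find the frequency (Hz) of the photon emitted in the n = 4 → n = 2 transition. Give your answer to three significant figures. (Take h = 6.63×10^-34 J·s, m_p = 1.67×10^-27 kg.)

E_1 = h²/(8m_pL²) = 7.136×10^-15 J and ΔE = (4² − 2²)E_1 = 8.563×10^-14 J.
f = ΔE/h = 8.563×10^-14/6.63×10^-34 = 1.29×10^20 Hz.

f = 1.29×10^20 Hz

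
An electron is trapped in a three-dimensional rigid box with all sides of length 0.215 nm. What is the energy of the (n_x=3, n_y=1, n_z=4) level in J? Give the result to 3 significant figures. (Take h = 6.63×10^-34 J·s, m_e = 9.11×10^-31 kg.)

For a 3D rectangular well E = (h²/8m_e)·Σ n_i²/L_i² = (6.63×10^-34)²/(8·9.11×10^-31) · [3²/(0.215 nm)² + 1²/(0.215 nm)² + 4²/(0.215 nm)²].
Evaluating gives E = 3.39×10^-17 J.

E = 3.39×10^-17 J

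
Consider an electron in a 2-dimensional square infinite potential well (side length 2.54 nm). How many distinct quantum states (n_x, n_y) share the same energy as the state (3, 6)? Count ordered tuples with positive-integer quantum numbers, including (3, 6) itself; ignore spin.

The level has n_x² + n_y² = 45. The ordered positive-integer solutions are (3, 6), (6, 3).
That gives 2 states.

degeneracy = 2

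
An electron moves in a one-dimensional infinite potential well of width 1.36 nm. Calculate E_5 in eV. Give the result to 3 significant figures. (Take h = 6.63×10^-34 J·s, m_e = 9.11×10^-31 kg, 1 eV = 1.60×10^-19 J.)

For an infinite well E_n = n²h²/(8m_eL²), so E_1 = h²/(8m_eL²) = (6.63×10^-34)²/(8·9.11×10^-31·(1.36×10^-9 m)²) = 3.261×10^-20 J.
Then E_5 = 5²·E_1 = 25·3.261×10^-20 J = 8.152×10^-19 J.
Converting, E_5 = 8.152×10^-19 J / (1.60×10^-19 J/eV) = 5.10 eV.

E_5 = 5.10 eV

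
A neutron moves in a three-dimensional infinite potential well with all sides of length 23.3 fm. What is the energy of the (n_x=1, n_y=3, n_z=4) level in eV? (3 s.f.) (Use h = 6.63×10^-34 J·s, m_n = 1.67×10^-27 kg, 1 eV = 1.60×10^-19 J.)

For a 3D rectangular well E = (h²/8m_n)·Σ n_i²/L_i² = (6.63×10^-34)²/(8·1.67×10^-27) · [1²/(23.3 fm)² + 3²/(23.3 fm)² + 4²/(23.3 fm)²].
Evaluating gives E = 1.576×10^-12 J = 9.85×10^6 eV.

E = 9.85×10^6 eV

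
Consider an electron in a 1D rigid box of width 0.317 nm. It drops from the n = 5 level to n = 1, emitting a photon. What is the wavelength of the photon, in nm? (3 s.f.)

λ = 13.8 nm

E_1 = h²/(8m_eL²) = 5.995×10^-19 J, so ΔE = (5² − 1²)E_1 = 1.439×10^-17 J.
λ = hc/ΔE = (6.626×10^-34·2.998×10^8)/1.439×10^-17 = 1.38×10^-8 m = 13.8 nm.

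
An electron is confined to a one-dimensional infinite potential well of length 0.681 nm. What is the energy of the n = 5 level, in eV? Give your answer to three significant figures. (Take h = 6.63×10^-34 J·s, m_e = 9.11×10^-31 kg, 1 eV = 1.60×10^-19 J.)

For an infinite well E_n = n²h²/(8m_eL²), so E_1 = h²/(8m_eL²) = (6.63×10^-34)²/(8·9.11×10^-31·(6.81×10^-10 m)²) = 1.301×10^-19 J.
Then E_5 = 5²·E_1 = 25·1.301×10^-19 J = 3.253×10^-18 J.
Converting, E_5 = 3.253×10^-18 J / (1.60×10^-19 J/eV) = 20.3 eV.

E_5 = 20.3 eV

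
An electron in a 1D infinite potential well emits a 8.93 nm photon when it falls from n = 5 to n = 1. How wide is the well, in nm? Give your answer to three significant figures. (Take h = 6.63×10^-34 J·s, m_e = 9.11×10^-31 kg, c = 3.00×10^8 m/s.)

L = 0.255 nm

The photon carries ΔE = hc/λ = 6.63×10^-34·3.00×10^8/8.93×10^-9 m = 2.227×10^-17 J.
Since ΔE = (5² − 1²)E_1, E_1 = 9.279×10^-19 J, and L = h/√(8m_eE_1) = 2.55×10^-10 m = 0.255 nm.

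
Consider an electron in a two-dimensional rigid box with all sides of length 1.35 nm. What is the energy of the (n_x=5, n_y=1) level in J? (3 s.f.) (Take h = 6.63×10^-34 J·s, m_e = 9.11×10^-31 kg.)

For a 2D rectangular well E = (h²/8m_e)·Σ n_i²/L_i² = (6.63×10^-34)²/(8·9.11×10^-31) · [5²/(1.35 nm)² + 1²/(1.35 nm)²].
Evaluating gives E = 8.60×10^-19 J.

E = 8.60×10^-19 J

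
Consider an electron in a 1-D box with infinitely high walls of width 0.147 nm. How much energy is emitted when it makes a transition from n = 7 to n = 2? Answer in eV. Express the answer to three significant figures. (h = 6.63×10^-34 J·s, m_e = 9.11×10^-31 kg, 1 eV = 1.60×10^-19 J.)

E_1 = h²/(8m_eL²) = 2.791×10^-18 J.
|ΔE| = |7² − 2²|·E_1 = 45·2.791×10^-18 J = 1.256×10^-16 J = 785 eV.

|ΔE| = 785 eV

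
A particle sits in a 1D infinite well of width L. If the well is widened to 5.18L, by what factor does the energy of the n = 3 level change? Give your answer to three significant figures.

0.0373

E_n ∝ 1/L², so the energy scales by 1/5.18² = 0.0373.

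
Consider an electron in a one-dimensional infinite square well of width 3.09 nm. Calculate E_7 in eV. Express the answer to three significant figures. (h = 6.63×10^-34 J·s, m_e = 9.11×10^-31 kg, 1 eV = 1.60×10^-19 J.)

E_7 = 1.93 eV

For an infinite well E_n = n²h²/(8m_eL²), so E_1 = h²/(8m_eL²) = (6.63×10^-34)²/(8·9.11×10^-31·(3.09×10^-9 m)²) = 6.317×10^-21 J.
Then E_7 = 7²·E_1 = 49·6.317×10^-21 J = 3.095×10^-19 J.
Converting, E_7 = 3.095×10^-19 J / (1.60×10^-19 J/eV) = 1.93 eV.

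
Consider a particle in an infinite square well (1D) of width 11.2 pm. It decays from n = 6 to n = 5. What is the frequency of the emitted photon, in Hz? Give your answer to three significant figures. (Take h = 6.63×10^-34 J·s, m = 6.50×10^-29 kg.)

E_1 = h²/(8mL²) = 6.739×10^-18 J and ΔE = (6² − 5²)E_1 = 7.413×10^-17 J.
f = ΔE/h = 7.413×10^-17/6.63×10^-34 = 1.12×10^17 Hz.

f = 1.12×10^17 Hz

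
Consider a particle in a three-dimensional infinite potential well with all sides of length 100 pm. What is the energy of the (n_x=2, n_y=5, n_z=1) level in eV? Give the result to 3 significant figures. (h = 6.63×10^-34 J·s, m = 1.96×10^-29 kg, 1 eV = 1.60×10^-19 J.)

E = 52.6 eV

For a 3D rectangular well E = (h²/8m)·Σ n_i²/L_i² = (6.63×10^-34)²/(8·1.96×10^-29) · [2²/(100 pm)² + 5²/(100 pm)² + 1²/(100 pm)²].
Evaluating gives E = 8.410×10^-18 J = 52.6 eV.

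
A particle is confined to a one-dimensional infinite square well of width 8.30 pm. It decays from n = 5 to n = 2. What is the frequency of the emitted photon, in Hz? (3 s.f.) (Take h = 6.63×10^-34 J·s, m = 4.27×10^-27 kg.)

E_1 = h²/(8mL²) = 1.868×10^-19 J and ΔE = (5² − 2²)E_1 = 3.923×10^-18 J.
f = ΔE/h = 3.923×10^-18/6.63×10^-34 = 5.92×10^15 Hz.

f = 5.92×10^15 Hz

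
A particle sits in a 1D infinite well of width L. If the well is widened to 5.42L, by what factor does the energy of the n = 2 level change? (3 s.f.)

0.0340

E_n ∝ 1/L², so the energy scales by 1/5.42² = 0.0340.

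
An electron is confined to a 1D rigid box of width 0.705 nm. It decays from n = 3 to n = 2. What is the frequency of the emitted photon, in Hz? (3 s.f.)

f = 9.15×10^14 Hz

E_1 = h²/(8m_eL²) = 1.212×10^-19 J and ΔE = (3² − 2²)E_1 = 6.060×10^-19 J.
f = ΔE/h = 6.060×10^-19/6.626×10^-34 = 9.15×10^14 Hz.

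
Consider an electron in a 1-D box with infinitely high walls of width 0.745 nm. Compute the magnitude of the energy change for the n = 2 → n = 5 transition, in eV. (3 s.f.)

|ΔE| = 14.2 eV

E_1 = h²/(8m_eL²) = 1.085×10^-19 J.
|ΔE| = |2² − 5²|·E_1 = 21·1.085×10^-19 J = 2.278×10^-18 J = 14.2 eV.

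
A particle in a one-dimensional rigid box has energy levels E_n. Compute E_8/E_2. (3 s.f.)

E_n ∝ n², so E_8/E_2 = 8²/2² = 64/4 = 16.0.

16.0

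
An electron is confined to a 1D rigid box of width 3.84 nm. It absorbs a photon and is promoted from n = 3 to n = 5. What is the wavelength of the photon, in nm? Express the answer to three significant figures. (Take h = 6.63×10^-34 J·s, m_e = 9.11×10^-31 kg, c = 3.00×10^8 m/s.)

E_1 = h²/(8m_eL²) = 4.090×10^-21 J, so ΔE = (5² − 3²)E_1 = 6.544×10^-20 J.
λ = hc/ΔE = (6.63×10^-34·3.00×10^8)/6.544×10^-20 = 3.04×10^-6 m = 3.04×10^3 nm.

λ = 3.04×10^3 nm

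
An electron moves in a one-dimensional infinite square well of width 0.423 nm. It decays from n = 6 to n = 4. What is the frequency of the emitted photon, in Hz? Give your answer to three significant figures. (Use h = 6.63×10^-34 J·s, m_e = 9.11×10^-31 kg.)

E_1 = h²/(8m_eL²) = 3.371×10^-19 J and ΔE = (6² − 4²)E_1 = 6.742×10^-18 J.
f = ΔE/h = 6.742×10^-18/6.63×10^-34 = 1.02×10^16 Hz.

f = 1.02×10^16 Hz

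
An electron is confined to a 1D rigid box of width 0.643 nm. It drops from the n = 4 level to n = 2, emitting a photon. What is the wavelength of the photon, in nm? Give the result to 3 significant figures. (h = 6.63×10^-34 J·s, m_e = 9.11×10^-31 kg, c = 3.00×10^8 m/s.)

E_1 = h²/(8m_eL²) = 1.459×10^-19 J, so ΔE = (4² − 2²)E_1 = 1.751×10^-18 J.
λ = hc/ΔE = (6.63×10^-34·3.00×10^8)/1.751×10^-18 = 1.14×10^-7 m = 114 nm.

λ = 114 nm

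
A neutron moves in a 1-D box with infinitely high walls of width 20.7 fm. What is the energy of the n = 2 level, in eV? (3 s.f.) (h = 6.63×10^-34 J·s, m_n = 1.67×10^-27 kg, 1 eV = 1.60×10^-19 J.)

E_2 = 1.92×10^6 eV

For an infinite well E_n = n²h²/(8m_nL²), so E_1 = h²/(8m_nL²) = (6.63×10^-34)²/(8·1.67×10^-27·(2.07×10^-14 m)²) = 7.679×10^-14 J.
Then E_2 = 2²·E_1 = 4·7.679×10^-14 J = 3.072×10^-13 J.
Converting, E_2 = 3.072×10^-13 J / (1.60×10^-19 J/eV) = 1.92×10^6 eV.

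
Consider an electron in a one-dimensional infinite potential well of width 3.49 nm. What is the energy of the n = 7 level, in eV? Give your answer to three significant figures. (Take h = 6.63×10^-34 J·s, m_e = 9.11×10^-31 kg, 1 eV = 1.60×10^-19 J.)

E_7 = 1.52 eV

For an infinite well E_n = n²h²/(8m_eL²), so E_1 = h²/(8m_eL²) = (6.63×10^-34)²/(8·9.11×10^-31·(3.49×10^-9 m)²) = 4.952×10^-21 J.
Then E_7 = 7²·E_1 = 49·4.952×10^-21 J = 2.426×10^-19 J.
Converting, E_7 = 2.426×10^-19 J / (1.60×10^-19 J/eV) = 1.52 eV.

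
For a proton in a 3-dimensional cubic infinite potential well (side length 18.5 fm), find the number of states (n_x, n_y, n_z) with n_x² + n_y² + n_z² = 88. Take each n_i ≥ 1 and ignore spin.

The level has n_x² + n_y² + n_z² = 88. The ordered positive-integer solutions are (4, 6, 6), (6, 4, 6), (6, 6, 4).
That gives 3 states.

degeneracy = 3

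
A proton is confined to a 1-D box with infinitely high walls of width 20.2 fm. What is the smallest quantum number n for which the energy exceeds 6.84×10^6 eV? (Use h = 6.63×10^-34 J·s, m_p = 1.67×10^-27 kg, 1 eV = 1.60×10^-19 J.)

E_1 = h²/(8m_pL²) = 8.063×10^-14 J = 5.039×10^5 eV.
Need n² > 6.84×10^6/5.039×10^5 = 13.57, i.e. n > 3.684.
The smallest integer satisfying this is n = 4.

n = 4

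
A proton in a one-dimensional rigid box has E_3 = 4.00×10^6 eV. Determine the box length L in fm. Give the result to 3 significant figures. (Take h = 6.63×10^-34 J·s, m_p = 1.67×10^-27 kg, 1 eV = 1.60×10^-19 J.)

From E_n = n²h²/(8m_pL²), L = n·h/√(8m_pE_n).
E_3 = 4.00×10^6 eV = 6.400×10^-13 J, so L = 3·6.63×10^-34/√(8·1.67×10^-27·6.400×10^-13) = 2.15×10^-14 m = 21.5 fm.

L = 21.5 fm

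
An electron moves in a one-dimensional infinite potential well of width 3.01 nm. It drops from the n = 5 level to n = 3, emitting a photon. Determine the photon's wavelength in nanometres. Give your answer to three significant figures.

E_1 = h²/(8m_eL²) = 6.650×10^-21 J, so ΔE = (5² − 3²)E_1 = 1.064×10^-19 J.
λ = hc/ΔE = (6.626×10^-34·2.998×10^8)/1.064×10^-19 = 1.87×10^-6 m = 1.87×10^3 nm.

λ = 1.87×10^3 nm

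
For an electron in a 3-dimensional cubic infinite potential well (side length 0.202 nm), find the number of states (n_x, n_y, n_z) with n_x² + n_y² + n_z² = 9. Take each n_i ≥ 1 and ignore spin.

The level has n_x² + n_y² + n_z² = 9. The ordered positive-integer solutions are (1, 2, 2), (2, 1, 2), (2, 2, 1).
That gives 3 states.

degeneracy = 3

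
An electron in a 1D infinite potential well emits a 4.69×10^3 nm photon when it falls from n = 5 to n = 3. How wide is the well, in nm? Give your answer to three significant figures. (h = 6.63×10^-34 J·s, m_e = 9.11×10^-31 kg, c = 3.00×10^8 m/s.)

The photon carries ΔE = hc/λ = 6.63×10^-34·3.00×10^8/4.69×10^-6 m = 4.241×10^-20 J.
Since ΔE = (5² − 3²)E_1, E_1 = 2.651×10^-21 J, and L = h/√(8m_eE_1) = 4.77×10^-9 m = 4.77 nm.

L = 4.77 nm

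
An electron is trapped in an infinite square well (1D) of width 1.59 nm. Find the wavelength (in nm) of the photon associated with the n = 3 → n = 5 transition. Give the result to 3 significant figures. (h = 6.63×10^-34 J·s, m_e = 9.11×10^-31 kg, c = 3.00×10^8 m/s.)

E_1 = h²/(8m_eL²) = 2.386×10^-20 J, so ΔE = (5² − 3²)E_1 = 3.818×10^-19 J.
λ = hc/ΔE = (6.63×10^-34·3.00×10^8)/3.818×10^-19 = 5.21×10^-7 m = 521 nm.

λ = 521 nm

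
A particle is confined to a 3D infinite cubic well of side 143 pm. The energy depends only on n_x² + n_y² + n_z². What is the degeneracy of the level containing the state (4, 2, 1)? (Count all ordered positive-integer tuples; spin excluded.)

degeneracy = 6

The level has n_x² + n_y² + n_z² = 21. The ordered positive-integer solutions are (1, 2, 4), (1, 4, 2), (2, 1, 4), (2, 4, 1), (4, 1, 2), (4, 2, 1).
That gives 6 states.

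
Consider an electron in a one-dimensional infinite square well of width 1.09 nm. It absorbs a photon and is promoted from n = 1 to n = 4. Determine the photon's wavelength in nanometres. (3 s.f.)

λ = 261 nm

E_1 = h²/(8m_eL²) = 5.071×10^-20 J, so ΔE = (4² − 1²)E_1 = 7.606×10^-19 J.
λ = hc/ΔE = (6.626×10^-34·2.998×10^8)/7.606×10^-19 = 2.61×10^-7 m = 261 nm.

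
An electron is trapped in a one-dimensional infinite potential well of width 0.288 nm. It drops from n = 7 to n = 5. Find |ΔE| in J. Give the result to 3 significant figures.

|ΔE| = 1.74×10^-17 J

E_1 = h²/(8m_eL²) = 7.264×10^-19 J.
|ΔE| = |7² − 5²|·E_1 = 24·7.264×10^-19 J = 1.74×10^-17 J.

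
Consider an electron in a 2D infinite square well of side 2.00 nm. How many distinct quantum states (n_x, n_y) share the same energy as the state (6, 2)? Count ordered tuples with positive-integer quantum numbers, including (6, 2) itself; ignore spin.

degeneracy = 2

The level has n_x² + n_y² = 40. The ordered positive-integer solutions are (2, 6), (6, 2).
That gives 2 states.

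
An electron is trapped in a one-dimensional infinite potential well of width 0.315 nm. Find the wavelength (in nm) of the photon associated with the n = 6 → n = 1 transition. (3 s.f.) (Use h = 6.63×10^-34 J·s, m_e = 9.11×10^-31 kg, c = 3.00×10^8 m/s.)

λ = 9.35 nm

E_1 = h²/(8m_eL²) = 6.079×10^-19 J, so ΔE = (6² − 1²)E_1 = 2.128×10^-17 J.
λ = hc/ΔE = (6.63×10^-34·3.00×10^8)/2.128×10^-17 = 9.35×10^-9 m = 9.35 nm.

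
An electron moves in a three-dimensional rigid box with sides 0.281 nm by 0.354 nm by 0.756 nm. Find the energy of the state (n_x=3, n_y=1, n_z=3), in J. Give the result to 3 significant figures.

For a 3D rectangular well E = (h²/8m_e)·Σ n_i²/L_i² = (6.626×10^-34)²/(8·9.109×10^-31) · [3²/(0.281 nm)² + 1²/(0.354 nm)² + 3²/(0.756 nm)²].
Evaluating gives E = 8.30×10^-18 J.

E = 8.30×10^-18 J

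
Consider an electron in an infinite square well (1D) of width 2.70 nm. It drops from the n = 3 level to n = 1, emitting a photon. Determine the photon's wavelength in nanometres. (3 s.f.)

E_1 = h²/(8m_eL²) = 8.264×10^-21 J, so ΔE = (3² − 1²)E_1 = 6.611×10^-20 J.
λ = hc/ΔE = (6.626×10^-34·2.998×10^8)/6.611×10^-20 = 3.00×10^-6 m = 3.00×10^3 nm.

λ = 3.00×10^3 nm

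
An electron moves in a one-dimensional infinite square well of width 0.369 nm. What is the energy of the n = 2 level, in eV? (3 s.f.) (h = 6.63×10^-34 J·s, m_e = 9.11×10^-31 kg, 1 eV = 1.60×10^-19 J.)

For an infinite well E_n = n²h²/(8m_eL²), so E_1 = h²/(8m_eL²) = (6.63×10^-34)²/(8·9.11×10^-31·(3.69×10^-10 m)²) = 4.430×10^-19 J.
Then E_2 = 2²·E_1 = 4·4.430×10^-19 J = 1.772×10^-18 J.
Converting, E_2 = 1.772×10^-18 J / (1.60×10^-19 J/eV) = 11.1 eV.

E_2 = 11.1 eV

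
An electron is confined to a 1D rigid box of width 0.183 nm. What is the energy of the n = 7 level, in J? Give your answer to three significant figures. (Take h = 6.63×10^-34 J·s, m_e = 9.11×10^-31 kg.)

For an infinite well E_n = n²h²/(8m_eL²), so E_1 = h²/(8m_eL²) = (6.63×10^-34)²/(8·9.11×10^-31·(1.83×10^-10 m)²) = 1.801×10^-18 J.
Then E_7 = 7²·E_1 = 49·1.801×10^-18 J = 8.82×10^-17 J.

E_7 = 8.82×10^-17 J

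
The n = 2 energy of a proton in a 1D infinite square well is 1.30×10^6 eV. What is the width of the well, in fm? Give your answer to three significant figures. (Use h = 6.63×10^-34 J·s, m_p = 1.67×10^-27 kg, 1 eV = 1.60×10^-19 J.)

From E_n = n²h²/(8m_pL²), L = n·h/√(8m_pE_n).
E_2 = 1.30×10^6 eV = 2.080×10^-13 J, so L = 2·6.63×10^-34/√(8·1.67×10^-27·2.080×10^-13) = 2.52×10^-14 m = 25.2 fm.

L = 25.2 fm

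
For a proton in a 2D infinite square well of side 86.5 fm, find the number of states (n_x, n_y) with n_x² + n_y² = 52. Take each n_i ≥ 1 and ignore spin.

degeneracy = 2

The level has n_x² + n_y² = 52. The ordered positive-integer solutions are (4, 6), (6, 4).
That gives 2 states.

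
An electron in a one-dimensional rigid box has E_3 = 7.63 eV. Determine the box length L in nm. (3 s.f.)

L = 0.666 nm

From E_n = n²h²/(8m_eL²), L = n·h/√(8m_eE_n).
E_3 = 7.63 eV = 1.222×10^-18 J, so L = 3·6.626×10^-34/√(8·9.109×10^-31·1.222×10^-18) = 6.66×10^-10 m = 0.666 nm.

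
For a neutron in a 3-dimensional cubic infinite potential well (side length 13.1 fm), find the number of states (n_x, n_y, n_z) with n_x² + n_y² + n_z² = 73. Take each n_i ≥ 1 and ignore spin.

degeneracy = 3

The level has n_x² + n_y² + n_z² = 73. The ordered positive-integer solutions are (1, 6, 6), (6, 1, 6), (6, 6, 1).
That gives 3 states.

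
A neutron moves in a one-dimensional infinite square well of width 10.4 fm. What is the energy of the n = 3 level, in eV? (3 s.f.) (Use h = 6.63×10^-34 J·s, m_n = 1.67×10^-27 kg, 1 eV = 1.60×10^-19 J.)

E_3 = 1.71×10^7 eV

For an infinite well E_n = n²h²/(8m_nL²), so E_1 = h²/(8m_nL²) = (6.63×10^-34)²/(8·1.67×10^-27·(1.04×10^-14 m)²) = 3.042×10^-13 J.
Then E_3 = 3²·E_1 = 9·3.042×10^-13 J = 2.738×10^-12 J.
Converting, E_3 = 2.738×10^-12 J / (1.60×10^-19 J/eV) = 1.71×10^7 eV.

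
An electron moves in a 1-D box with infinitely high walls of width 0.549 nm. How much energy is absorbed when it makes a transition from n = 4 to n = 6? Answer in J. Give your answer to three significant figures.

|ΔE| = 4.00×10^-18 J

E_1 = h²/(8m_eL²) = 1.999×10^-19 J.
|ΔE| = |4² − 6²|·E_1 = 20·1.999×10^-19 J = 4.00×10^-18 J.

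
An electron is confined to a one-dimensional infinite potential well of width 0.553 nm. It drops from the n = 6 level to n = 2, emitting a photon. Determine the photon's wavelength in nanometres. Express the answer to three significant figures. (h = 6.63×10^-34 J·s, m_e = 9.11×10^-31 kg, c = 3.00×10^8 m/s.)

E_1 = h²/(8m_eL²) = 1.972×10^-19 J, so ΔE = (6² − 2²)E_1 = 6.310×10^-18 J.
λ = hc/ΔE = (6.63×10^-34·3.00×10^8)/6.310×10^-18 = 3.15×10^-8 m = 31.5 nm.

λ = 31.5 nm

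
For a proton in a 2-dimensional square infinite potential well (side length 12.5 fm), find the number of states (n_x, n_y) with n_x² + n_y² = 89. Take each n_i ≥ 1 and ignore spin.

The level has n_x² + n_y² = 89. The ordered positive-integer solutions are (5, 8), (8, 5).
That gives 2 states.

degeneracy = 2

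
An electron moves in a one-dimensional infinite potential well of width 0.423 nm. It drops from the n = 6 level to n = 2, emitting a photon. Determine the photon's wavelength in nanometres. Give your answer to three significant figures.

λ = 18.4 nm

E_1 = h²/(8m_eL²) = 3.367×10^-19 J, so ΔE = (6² − 2²)E_1 = 1.077×10^-17 J.
λ = hc/ΔE = (6.626×10^-34·2.998×10^8)/1.077×10^-17 = 1.84×10^-8 m = 18.4 nm.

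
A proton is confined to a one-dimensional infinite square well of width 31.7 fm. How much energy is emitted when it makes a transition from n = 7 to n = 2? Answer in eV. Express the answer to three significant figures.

E_1 = h²/(8m_pL²) = 3.264×10^-14 J.
|ΔE| = |7² − 2²|·E_1 = 45·3.264×10^-14 J = 1.469×10^-12 J = 9.17×10^6 eV.

|ΔE| = 9.17×10^6 eV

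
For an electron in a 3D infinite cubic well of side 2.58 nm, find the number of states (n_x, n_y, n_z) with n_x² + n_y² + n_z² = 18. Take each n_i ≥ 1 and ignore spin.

degeneracy = 3

The level has n_x² + n_y² + n_z² = 18. The ordered positive-integer solutions are (1, 1, 4), (1, 4, 1), (4, 1, 1).
That gives 3 states.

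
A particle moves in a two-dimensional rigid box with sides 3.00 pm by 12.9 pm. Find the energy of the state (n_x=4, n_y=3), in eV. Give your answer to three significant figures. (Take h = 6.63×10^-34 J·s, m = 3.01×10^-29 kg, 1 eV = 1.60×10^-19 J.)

For a 2D rectangular well E = (h²/8m)·Σ n_i²/L_i² = (6.63×10^-34)²/(8·3.01×10^-29) · [4²/(3.00 pm)² + 3²/(12.9 pm)²].
Evaluating gives E = 3.344×10^-15 J = 2.09×10^4 eV.

E = 2.09×10^4 eV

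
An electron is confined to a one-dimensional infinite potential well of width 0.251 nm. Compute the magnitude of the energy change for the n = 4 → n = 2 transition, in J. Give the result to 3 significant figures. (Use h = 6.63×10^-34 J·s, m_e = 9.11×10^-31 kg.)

E_1 = h²/(8m_eL²) = 9.574×10^-19 J.
|ΔE| = |4² − 2²|·E_1 = 12·9.574×10^-19 J = 1.15×10^-17 J.

|ΔE| = 1.15×10^-17 J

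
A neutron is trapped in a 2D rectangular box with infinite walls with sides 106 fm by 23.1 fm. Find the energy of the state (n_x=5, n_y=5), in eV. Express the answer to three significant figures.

E = 1.00×10^7 eV

For a 2D rectangular well E = (h²/8m_n)·Σ n_i²/L_i² = (6.626×10^-34)²/(8·1.675×10^-27) · [5²/(106 fm)² + 5²/(23.1 fm)²].
Evaluating gives E = 1.608×10^-12 J = 1.00×10^7 eV.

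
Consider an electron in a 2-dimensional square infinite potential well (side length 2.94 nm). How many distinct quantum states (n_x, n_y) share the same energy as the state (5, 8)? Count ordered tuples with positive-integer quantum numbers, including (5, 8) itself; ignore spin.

The level has n_x² + n_y² = 89. The ordered positive-integer solutions are (5, 8), (8, 5).
That gives 2 states.

degeneracy = 2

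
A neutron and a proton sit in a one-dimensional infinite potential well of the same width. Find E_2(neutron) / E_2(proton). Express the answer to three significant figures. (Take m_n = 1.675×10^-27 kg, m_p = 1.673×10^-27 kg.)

E_n ∝ 1/m at fixed n and L, so the ratio is m_p/m_n = 1.673×10^-27/1.675×10^-27 = 0.999.

0.999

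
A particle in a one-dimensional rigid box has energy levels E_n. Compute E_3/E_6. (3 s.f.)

E_n ∝ n², so E_3/E_6 = 3²/6² = 9/36 = 0.250.

0.250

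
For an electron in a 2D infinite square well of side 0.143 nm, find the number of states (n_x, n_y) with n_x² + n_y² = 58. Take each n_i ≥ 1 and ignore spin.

The level has n_x² + n_y² = 58. The ordered positive-integer solutions are (3, 7), (7, 3).
That gives 2 states.

degeneracy = 2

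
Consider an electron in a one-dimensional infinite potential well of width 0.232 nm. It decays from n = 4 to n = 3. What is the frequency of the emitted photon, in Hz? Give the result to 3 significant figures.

f = 1.18×10^16 Hz

E_1 = h²/(8m_eL²) = 1.119×10^-18 J and ΔE = (4² − 3²)E_1 = 7.833×10^-18 J.
f = ΔE/h = 7.833×10^-18/6.626×10^-34 = 1.18×10^16 Hz.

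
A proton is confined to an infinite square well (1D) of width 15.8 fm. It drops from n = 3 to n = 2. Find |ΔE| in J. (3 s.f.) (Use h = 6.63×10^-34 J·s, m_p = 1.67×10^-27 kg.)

|ΔE| = 6.59×10^-13 J

E_1 = h²/(8m_pL²) = 1.318×10^-13 J.
|ΔE| = |3² − 2²|·E_1 = 5·1.318×10^-13 J = 6.59×10^-13 J.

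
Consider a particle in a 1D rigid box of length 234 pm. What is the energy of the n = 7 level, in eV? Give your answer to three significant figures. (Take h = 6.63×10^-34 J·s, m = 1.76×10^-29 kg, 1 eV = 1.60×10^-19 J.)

E_7 = 17.5 eV

For an infinite well E_n = n²h²/(8mL²), so E_1 = h²/(8mL²) = (6.63×10^-34)²/(8·1.76×10^-29·(2.34×10^-10 m)²) = 5.702×10^-20 J.
Then E_7 = 7²·E_1 = 49·5.702×10^-20 J = 2.794×10^-18 J.
Converting, E_7 = 2.794×10^-18 J / (1.60×10^-19 J/eV) = 17.5 eV.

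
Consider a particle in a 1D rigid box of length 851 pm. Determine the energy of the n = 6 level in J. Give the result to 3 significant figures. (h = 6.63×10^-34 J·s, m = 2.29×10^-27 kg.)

For an infinite well E_n = n²h²/(8mL²), so E_1 = h²/(8mL²) = (6.63×10^-34)²/(8·2.29×10^-27·(8.51×10^-10 m)²) = 3.313×10^-23 J.
Then E_6 = 6²·E_1 = 36·3.313×10^-23 J = 1.19×10^-21 J.

E_6 = 1.19×10^-21 J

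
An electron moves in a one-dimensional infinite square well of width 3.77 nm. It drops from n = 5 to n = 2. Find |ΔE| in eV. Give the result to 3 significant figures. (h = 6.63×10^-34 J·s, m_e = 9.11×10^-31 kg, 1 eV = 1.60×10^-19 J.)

|ΔE| = 0.557 eV

E_1 = h²/(8m_eL²) = 4.244×10^-21 J.
|ΔE| = |5² − 2²|·E_1 = 21·4.244×10^-21 J = 8.912×10^-20 J = 0.557 eV.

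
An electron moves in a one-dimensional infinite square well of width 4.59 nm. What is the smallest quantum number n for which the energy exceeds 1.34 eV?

E_1 = h²/(8m_eL²) = 2.860×10^-21 J = 0.01785 eV.
Need n² > 1.34/0.01785 = 75.07, i.e. n > 8.664.
The smallest integer satisfying this is n = 9.

n = 9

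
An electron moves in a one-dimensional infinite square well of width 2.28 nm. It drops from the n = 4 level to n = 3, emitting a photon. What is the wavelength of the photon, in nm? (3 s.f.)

λ = 2.45×10^3 nm

E_1 = h²/(8m_eL²) = 1.159×10^-20 J, so ΔE = (4² − 3²)E_1 = 8.113×10^-20 J.
λ = hc/ΔE = (6.626×10^-34·2.998×10^8)/8.113×10^-20 = 2.45×10^-6 m = 2.45×10^3 nm.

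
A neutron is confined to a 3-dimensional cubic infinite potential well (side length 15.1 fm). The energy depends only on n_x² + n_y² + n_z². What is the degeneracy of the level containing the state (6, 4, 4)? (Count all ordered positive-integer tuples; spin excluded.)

The level has n_x² + n_y² + n_z² = 68. The ordered positive-integer solutions are (4, 4, 6), (4, 6, 4), (6, 4, 4).
That gives 3 states.

degeneracy = 3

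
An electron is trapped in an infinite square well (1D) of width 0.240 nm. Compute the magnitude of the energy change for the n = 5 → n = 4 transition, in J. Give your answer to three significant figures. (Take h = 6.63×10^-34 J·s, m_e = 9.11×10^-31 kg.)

|ΔE| = 9.42×10^-18 J

E_1 = h²/(8m_eL²) = 1.047×10^-18 J.
|ΔE| = |5² − 4²|·E_1 = 9·1.047×10^-18 J = 9.42×10^-18 J.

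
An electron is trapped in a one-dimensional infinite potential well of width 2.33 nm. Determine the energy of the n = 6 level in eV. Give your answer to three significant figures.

For an infinite well E_n = n²h²/(8m_eL²), so E_1 = h²/(8m_eL²) = (6.626×10^-34)²/(8·9.109×10^-31·(2.33×10^-9 m)²) = 1.110×10^-20 J.
Then E_6 = 6²·E_1 = 36·1.110×10^-20 J = 3.996×10^-19 J.
Converting, E_6 = 3.996×10^-19 J / (1.602×10^-19 J/eV) = 2.49 eV.

E_6 = 2.49 eV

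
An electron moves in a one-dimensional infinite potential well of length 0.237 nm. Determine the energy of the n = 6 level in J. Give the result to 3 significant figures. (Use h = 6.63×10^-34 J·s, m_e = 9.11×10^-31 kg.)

For an infinite well E_n = n²h²/(8m_eL²), so E_1 = h²/(8m_eL²) = (6.63×10^-34)²/(8·9.11×10^-31·(2.37×10^-10 m)²) = 1.074×10^-18 J.
Then E_6 = 6²·E_1 = 36·1.074×10^-18 J = 3.87×10^-17 J.

E_6 = 3.87×10^-17 J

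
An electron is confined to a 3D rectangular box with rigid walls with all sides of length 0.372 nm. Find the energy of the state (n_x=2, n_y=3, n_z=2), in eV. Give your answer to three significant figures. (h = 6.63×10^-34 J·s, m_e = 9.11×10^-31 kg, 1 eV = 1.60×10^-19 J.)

E = 46.3 eV

For a 3D rectangular well E = (h²/8m_e)·Σ n_i²/L_i² = (6.63×10^-34)²/(8·9.11×10^-31) · [2²/(0.372 nm)² + 3²/(0.372 nm)² + 2²/(0.372 nm)²].
Evaluating gives E = 7.409×10^-18 J = 46.3 eV.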